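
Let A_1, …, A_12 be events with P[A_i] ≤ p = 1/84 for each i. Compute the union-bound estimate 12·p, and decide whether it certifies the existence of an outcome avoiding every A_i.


Union bound: P[∪_{i=1}^{12} A_i] ≤ Σ_i P[A_i] ≤ 12·p = 12·(1/84) = 1/7.
Numerically: 1/7 ≈ 0.1429.
Is 1/7 < 1? YES.
Since P[∪ A_i] ≤ 1/7 < 1, the complement has P[∩ A_i^c] ≥ 1 − 1/7 = 6/7 > 0, so some outcome avoids every A_i.

12·p = 1/7 ≈ 0.1429; existence CERTIFIED by the union bound.


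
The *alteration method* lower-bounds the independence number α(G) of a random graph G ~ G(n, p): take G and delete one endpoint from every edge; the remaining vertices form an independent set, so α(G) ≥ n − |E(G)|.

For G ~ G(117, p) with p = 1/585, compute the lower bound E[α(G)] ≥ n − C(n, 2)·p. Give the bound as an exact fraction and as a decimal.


E[|E(G)|] = C(117, 2)·p = 6786 · (1/585) = 58/5.
E[α(G)] ≥ n − E[|E(G)|] = 117 − 58/5 = 527/5.
Numerically: ≈ 105.40000.
(This is only a lower bound; the true E[α(G)] may be larger.)

E[α(G)] ≥ 527/5 ≈ 105.40000.


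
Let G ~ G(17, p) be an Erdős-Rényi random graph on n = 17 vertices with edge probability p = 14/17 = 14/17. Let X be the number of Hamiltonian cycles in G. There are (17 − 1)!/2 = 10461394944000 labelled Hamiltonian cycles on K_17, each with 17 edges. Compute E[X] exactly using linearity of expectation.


K_17 has (17 − 1)!/2 = 10461394944000 labelled Hamiltonian cycles.
For each such Hamiltonian cycle H, let X_H = 1 if all 17 edges of H are present in G. Then P[X_H = 1] = p^{17} = (14/17)^{17} = 30491346729331195904/827240261886336764177.
By linearity: E[X] = Σ_H E[X_H] = 10461394944000 · p^{17} = 10461394944000 · 30491346729331195904/827240261886336764177 = 318982020509976309331579109376000/827240261886336764177.
Numerically: E[X] ≈ 3.856e+11.

E[X] = 10461394944000 · (14/17)^{17} = 318982020509976309331579109376000/827240261886336764177 ≈ 3.856e+11.


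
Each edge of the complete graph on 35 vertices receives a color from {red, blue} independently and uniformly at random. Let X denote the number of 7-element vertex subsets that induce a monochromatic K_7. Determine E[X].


Let X = Σ_S X_S over the C(35, 7) = 6724520 subsets S of size 7, where X_S = 1 if the K_7 on S is monochromatic.
For a fixed S, the K_7 on S has C(7, 2) = 21 edges. P[all 21 edges red] = (1/2)^21, and likewise for blue, so P[monochromatic] = 2·(1/2)^21 = 2^{1 − 21} = 1/1048576.
Summing: E[X] = C(35, 7) · 2^{1 − 21} = 6724520 · 1/1048576 = 840565/131072.
Numerically: E[X] ≈ 6.413002.

E[X] = C(35,7)·2^(1−C(7,2)) = 840565/131072 ≈ 6.413002.


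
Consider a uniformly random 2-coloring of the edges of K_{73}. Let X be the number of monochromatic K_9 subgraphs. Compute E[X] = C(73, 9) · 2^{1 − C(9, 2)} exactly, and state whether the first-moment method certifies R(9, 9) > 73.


E[X] = C(73, 9) · 2^{1 − 36} = 97082021465 · 2^{−35} = 97082021465/34359738368.
As a reduced fraction: E[X] = 97082021465/34359738368 ≈ 2.8254587.
Is E[X] < 1? NO.
Since E[X] ≥ 1, the first-moment bound is inconclusive at n = 73; it does NOT by itself certify R(9, 9) > 73.

E[X] = 97082021465/34359738368 ≈ 2.8254587; E[X] ≥ 1; first-moment method inconclusive here.


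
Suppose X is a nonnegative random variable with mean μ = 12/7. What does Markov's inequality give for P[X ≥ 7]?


μ = E[X] = 12/7, a = 7.
Markov: P[X ≥ 7] ≤ μ/a = (12/7)/7 = 12/49.
Numerically: ≈ 0.24490.
(Since a = 7 > μ = 1.71429, the bound 12/49 is < 1 and informative.)

P[X ≥ 7] ≤ 12/49 ≈ 0.24490.


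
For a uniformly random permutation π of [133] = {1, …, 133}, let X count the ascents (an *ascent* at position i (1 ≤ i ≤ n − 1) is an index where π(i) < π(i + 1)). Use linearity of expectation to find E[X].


Write X = Σ X_I over i = 1, …, 132, with X_I the indicator of one ascent.
There are 132 indicators.
For each fixed i, the pair (π(i), π(i+1)) is a uniformly random ordered pair of distinct values from {1, …, 133}; by symmetry P[π(i) < π(i+1)] = 1/2.
By linearity: E[X] = 132 · (1/2) = (133 − 1) · (1/2) = 66 ≈ 66.000.

E[X] = 66 = 66.000.


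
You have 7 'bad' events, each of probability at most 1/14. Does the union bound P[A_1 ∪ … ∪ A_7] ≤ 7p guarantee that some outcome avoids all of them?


Union bound: P[∪_{i=1}^{7} A_i] ≤ Σ_i P[A_i] ≤ 7·p = 7·(1/14) = 1/2.
Numerically: 1/2 ≈ 0.500000.
Is 1/2 < 1? YES.
Since P[∪ A_i] ≤ 1/2 < 1, the complement has P[∩ A_i^c] ≥ 1 − 1/2 = 1/2 > 0, so some outcome avoids every A_i.

7·p = 1/2 ≈ 0.500000; existence CERTIFIED by the union bound.


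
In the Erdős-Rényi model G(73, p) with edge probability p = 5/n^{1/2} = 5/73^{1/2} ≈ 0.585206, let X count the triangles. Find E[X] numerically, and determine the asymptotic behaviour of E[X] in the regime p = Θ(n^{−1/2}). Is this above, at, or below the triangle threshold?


Number of potential triangles: C(73, 3) = 62196.
Each occurs with probability p³ ≈ (0.585206)³ ≈ 2.00412923e-01.
By linearity: E[X] = C(73, 3)·p³ ≈ 62196 · 2.00412923e-01 ≈ 12464.882176.
Since α = 1/2 < 1, p = c/n^{1/2} ≫ 1/n is above the triangle threshold p ~ 1/n. Asymptotically E[X] ~ (c³/6)·n^{3(1−α)} = (5³/6)·n^{1.5} → ∞; triangles are abundant w.h.p.

E[X] ≈ 12464.882176; in regime p = Θ(1/n^{1/2}) E[X] diverges (above the triangle threshold p ~ 1/n).


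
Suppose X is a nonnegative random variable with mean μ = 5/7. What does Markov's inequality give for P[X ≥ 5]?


μ = E[X] = 5/7, a = 5.
Markov: P[X ≥ 5] ≤ μ/a = (5/7)/5 = 1/7.
Numerically: ≈ 0.143.
(Since a = 5 > μ = 0.714, the bound 1/7 is < 1 and informative.)

P[X ≥ 5] ≤ 1/7 ≈ 0.143.


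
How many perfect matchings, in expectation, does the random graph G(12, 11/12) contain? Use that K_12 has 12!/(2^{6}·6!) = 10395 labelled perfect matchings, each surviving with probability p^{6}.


K_12 has 12!/(2^{6}·6!) = 10395 labelled perfect matchings.
For each such perfect matching H, let X_H = 1 if all 6 edges of H are present in G. Then P[X_H = 1] = p^{6} = (11/12)^{6} = 1771561/2985984.
Summing the indicators: E[X] = Σ_H E[X_H] = 10395 · p^{6} = 10395 · 1771561/2985984 = 682050985/110592.
Numerically: E[X] ≈ 6.17e+03.

E[X] = 10395 · (11/12)^{6} = 682050985/110592 ≈ 6.17e+03.


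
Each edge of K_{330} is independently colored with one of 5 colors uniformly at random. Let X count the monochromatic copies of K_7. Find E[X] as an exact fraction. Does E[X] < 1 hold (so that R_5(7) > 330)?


E[X] = C(330, 7) · 5^{1 − 21} = 79313455049400 · 5^{−20} = 79313455049400/95367431640625.
As a reduced fraction: E[X] = 3172538201976/3814697265625 ≈ 0.831662.
Is E[X] < 1? YES.
Since E[X] < 1, there exists a 5-coloring of K_{330} with no monochromatic K_7; hence R_5(7) > 330.

E[X] = 3172538201976/3814697265625 ≈ 0.831662; E[X] < 1, so R_5(7) > 330.


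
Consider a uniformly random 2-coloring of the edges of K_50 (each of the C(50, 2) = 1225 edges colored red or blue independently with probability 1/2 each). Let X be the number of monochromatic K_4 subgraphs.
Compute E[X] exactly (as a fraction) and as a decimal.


Let X = Σ_S X_S over the C(50, 4) = 230300 subsets S of size 4, where X_S = 1 if the K_4 on S is monochromatic.
For a fixed S, the K_4 on S has C(4, 2) = 6 edges. P[all 6 edges red] = (1/2)^6, and likewise for blue, so P[monochromatic] = 2·(1/2)^6 = 2^{1 − 6} = 1/32.
By linearity of expectation: E[X] = C(50, 4) · 2^{1 − 6} = 230300 · 1/32 = 57575/8.
Numerically: E[X] ≈ 7196.875000.

E[X] = C(50,4)·2^(1−C(4,2)) = 57575/8 ≈ 7196.875000.


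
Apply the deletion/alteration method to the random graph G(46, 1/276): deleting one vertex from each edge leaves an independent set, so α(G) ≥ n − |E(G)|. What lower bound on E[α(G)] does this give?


E[|E(G)|] = C(46, 2)·p = 1035 · (1/276) = 15/4.
E[α(G)] ≥ n − E[|E(G)|] = 46 − 15/4 = 169/4.
Numerically: ≈ 42.2500.
(This is only a lower bound; the true E[α(G)] may be larger.)

E[α(G)] ≥ 169/4 ≈ 42.2500.


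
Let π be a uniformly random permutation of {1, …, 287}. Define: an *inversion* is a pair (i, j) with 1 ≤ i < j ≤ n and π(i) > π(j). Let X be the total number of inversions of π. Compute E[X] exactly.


Write X = Σ X_I over the C(287, 2) = 41041 pairs i < j, with X_I the indicator of one inversion.
There are 41041 indicators.
For each fixed pair i < j, the values π(i) and π(j) are two distinct elements of {1, …, 287} in uniformly random order; by symmetry P[π(i) > π(j)] = 1/2.
By linearity: E[X] = 41041 · (1/2) = C(287, 2) · (1/2) = 41041/2 = 41041/2 ≈ 20520.500.

E[X] = 41041/2 = 20520.500.


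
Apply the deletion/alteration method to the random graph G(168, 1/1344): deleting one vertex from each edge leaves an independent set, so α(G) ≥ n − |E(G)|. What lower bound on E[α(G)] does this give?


E[|E(G)|] = C(168, 2)·p = 14028 · (1/1344) = 167/16.
E[α(G)] ≥ n − E[|E(G)|] = 168 − 167/16 = 2521/16.
Numerically: ≈ 157.5625.
(This is only a lower bound; the true E[α(G)] may be larger.)

E[α(G)] ≥ 2521/16 ≈ 157.5625.


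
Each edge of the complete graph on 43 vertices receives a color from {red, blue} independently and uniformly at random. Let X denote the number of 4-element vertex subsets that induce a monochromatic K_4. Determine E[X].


Let X = Σ_S X_S over the C(43, 4) = 123410 subsets S of size 4, where X_S = 1 if the K_4 on S is monochromatic.
For a fixed S, the K_4 on S has C(4, 2) = 6 edges. P[all 6 edges red] = (1/2)^6, and likewise for blue, so P[monochromatic] = 2·(1/2)^6 = 2^{1 − 6} = 1/32.
By linearity: E[X] = C(43, 4) · 2^{1 − 6} = 123410 · 1/32 = 61705/16.
Numerically: E[X] ≈ 3856.56250.

E[X] = C(43,4)·2^(1−C(4,2)) = 61705/16 ≈ 3856.56250.


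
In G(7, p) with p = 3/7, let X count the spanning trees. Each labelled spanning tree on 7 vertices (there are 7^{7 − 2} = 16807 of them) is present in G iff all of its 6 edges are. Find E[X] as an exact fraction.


K_7 has 7^{7 − 2} = 16807 labelled spanning trees.
For each such spanning tree H, let X_H = 1 if all 6 edges of H are present in G. Then P[X_H = 1] = p^{6} = (3/7)^{6} = 729/117649.
By linearity: E[X] = Σ_H E[X_H] = 16807 · p^{6} = 16807 · 729/117649 = 729/7.
Numerically: E[X] ≈ 104.14.

E[X] = 16807 · (3/7)^{6} = 729/7 ≈ 104.14.


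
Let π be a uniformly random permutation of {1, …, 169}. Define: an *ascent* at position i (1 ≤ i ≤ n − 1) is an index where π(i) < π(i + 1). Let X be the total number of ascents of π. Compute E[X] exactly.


Write X = Σ X_I over i = 1, …, 168, with X_I the indicator of one ascent.
There are 168 indicators.
For each fixed i, the pair (π(i), π(i+1)) is a uniformly random ordered pair of distinct values from {1, …, 169}; by symmetry P[π(i) < π(i+1)] = 1/2.
By linearity: E[X] = 168 · (1/2) = (169 − 1) · (1/2) = 84 ≈ 84.000000.

E[X] = 84 = 84.000000.


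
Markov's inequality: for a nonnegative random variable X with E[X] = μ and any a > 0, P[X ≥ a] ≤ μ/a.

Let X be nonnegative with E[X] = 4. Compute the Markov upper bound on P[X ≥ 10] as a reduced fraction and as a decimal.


μ = E[X] = 4, a = 10.
Markov: P[X ≥ 10] ≤ μ/a = (4)/10 = 2/5.
Numerically: ≈ 0.4000.
(Since a = 10 > μ = 4.0000, the bound 2/5 is < 1 and informative.)

P[X ≥ 10] ≤ 2/5 ≈ 0.4000.


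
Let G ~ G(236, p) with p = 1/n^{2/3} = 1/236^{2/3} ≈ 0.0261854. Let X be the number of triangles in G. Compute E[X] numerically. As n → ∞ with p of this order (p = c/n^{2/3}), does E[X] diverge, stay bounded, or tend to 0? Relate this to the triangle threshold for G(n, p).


Number of potential triangles: C(236, 3) = 2162940.
Each occurs with probability p³ ≈ (0.0261854)³ ≈ 1.79546107e-05.
By linearity: E[X] = C(236, 3)·p³ ≈ 2162940 · 1.79546107e-05 ≈ 38.834746.
Since α = 2/3 < 1, p = c/n^{2/3} ≫ 1/n is above the triangle threshold p ~ 1/n. Asymptotically E[X] ~ (c³/6)·n^{3(1−α)} = (1³/6)·n^{1} → ∞; triangles are abundant w.h.p.

E[X] ≈ 38.834746; in regime p = Θ(1/n^{2/3}) E[X] diverges (above the triangle threshold p ~ 1/n).


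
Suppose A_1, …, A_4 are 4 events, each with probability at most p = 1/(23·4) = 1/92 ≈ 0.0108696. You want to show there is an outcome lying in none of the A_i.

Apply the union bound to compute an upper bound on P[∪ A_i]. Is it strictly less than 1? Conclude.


Union bound: P[∪_{i=1}^{4} A_i] ≤ Σ_i P[A_i] ≤ 4·p = 4·(1/92) = 1/23.
Numerically: 1/23 ≈ 0.0434783.
Is 1/23 < 1? YES.
Since P[∪ A_i] ≤ 1/23 < 1, the complement has P[∩ A_i^c] ≥ 1 − 1/23 = 22/23 > 0, so some outcome avoids every A_i.

4·p = 1/23 ≈ 0.0434783; existence CERTIFIED by the union bound.


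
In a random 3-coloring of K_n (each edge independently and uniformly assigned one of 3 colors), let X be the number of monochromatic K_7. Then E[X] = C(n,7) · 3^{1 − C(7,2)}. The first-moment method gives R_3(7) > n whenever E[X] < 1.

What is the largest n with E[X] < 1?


We need C(n, 7) · 3^{1 − 21} < 1, i.e. C(n, 7) < 3^{21 − 1} = 3486784401.
Check values of n near the boundary:
  n = 78: C(78, 7) = 2641902120; 2641902120 < 3486784401? YES
  n = 79: C(79, 7) = 2898753715; 2898753715 < 3486784401? YES
  n = 80: C(80, 7) = 3176716400; 3176716400 < 3486784401? YES
  n = 81: C(81, 7) = 3477216600; 3477216600 < 3486784401? YES
  n = 82: C(82, 7) = 3801756816; 3801756816 < 3486784401? NO
  n = 83: C(83, 7) = 4151918628; 4151918628 < 3486784401? NO
  n = 84: C(84, 7) = 4529365776; 4529365776 < 3486784401? NO
The largest n with C(n, 7) < 3486784401 is n = 81 (where E[X] = 42928600/43046721 ≈ 0.997). Hence R_3(7) > 81, i.e. R_3(7) ≥ 82.

Largest n = 81; hence R_3(7) > 81.


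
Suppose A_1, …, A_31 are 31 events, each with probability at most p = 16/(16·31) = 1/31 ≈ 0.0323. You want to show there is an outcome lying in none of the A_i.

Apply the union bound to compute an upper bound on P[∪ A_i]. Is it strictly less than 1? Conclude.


Union bound: P[∪_{i=1}^{31} A_i] ≤ Σ_i P[A_i] ≤ 31·p = 31·(1/31) = 1.
Numerically: 1 ≈ 1.0000.
Is 1 < 1? NO.
Since the bound 1 is ≥ 1, the union bound is uninformative here; it does NOT by itself certify existence.

31·p = 1 ≈ 1.0000; existence NOT certified by the union bound.


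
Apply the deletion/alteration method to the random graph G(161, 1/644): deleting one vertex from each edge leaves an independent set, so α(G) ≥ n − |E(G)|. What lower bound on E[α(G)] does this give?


E[|E(G)|] = C(161, 2)·p = 12880 · (1/644) = 20.
E[α(G)] ≥ n − E[|E(G)|] = 161 − 20 = 141.
Numerically: ≈ 141.000.
(This is only a lower bound; the true E[α(G)] may be larger.)

E[α(G)] ≥ 141 ≈ 141.000.


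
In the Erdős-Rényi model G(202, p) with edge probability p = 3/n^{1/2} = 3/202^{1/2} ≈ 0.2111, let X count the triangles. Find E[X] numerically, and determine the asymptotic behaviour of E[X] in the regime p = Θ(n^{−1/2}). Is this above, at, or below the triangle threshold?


Number of potential triangles: C(202, 3) = 1353400.
Each occurs with probability p³ ≈ (0.2111)³ ≈ 9.404522e-03.
By linearity: E[X] = C(202, 3)·p³ ≈ 1353400 · 9.404522e-03 ≈ 12728.0796.
Since α = 1/2 < 1, p = c/n^{1/2} ≫ 1/n is above the triangle threshold p ~ 1/n. Asymptotically E[X] ~ (c³/6)·n^{3(1−α)} = (3³/6)·n^{1.5} → ∞; triangles are abundant w.h.p.

E[X] ≈ 12728.0796; in regime p = Θ(1/n^{1/2}) E[X] diverges (above the triangle threshold p ~ 1/n).


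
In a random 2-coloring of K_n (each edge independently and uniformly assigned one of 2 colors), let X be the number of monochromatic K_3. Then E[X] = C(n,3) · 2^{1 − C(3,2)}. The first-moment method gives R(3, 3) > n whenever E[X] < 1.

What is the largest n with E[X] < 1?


We need C(n, 3) · 2^{1 − 3} < 1, i.e. C(n, 3) < 2^{3 − 1} = 4.
Check values of n near the boundary:
  n = 3: C(3, 3) = 1; 1 < 4? YES
  n = 4: C(4, 3) = 4; 4 < 4? NO
The largest n with C(n, 3) < 4 is n = 3 (where E[X] = 1/4 ≈ 0.250000). Hence R(3, 3) > 3, i.e. R(3, 3) ≥ 4.

Largest n = 3; hence R(3, 3) > 3.


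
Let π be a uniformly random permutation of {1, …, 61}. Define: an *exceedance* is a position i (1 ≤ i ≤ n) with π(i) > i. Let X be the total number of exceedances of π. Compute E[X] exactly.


Write X = Σ_{i=1}^{61} X_i, where X_i = 1_{π(i) > i}.
For each fixed i, π(i) is uniform over {1, …, 61} (marginal of a uniform permutation), so P[π(i) > i] = (n − i)/n. Summing: Σ_{i=1}^{61} (n − i)/n = (0 + 1 + … + 60)/61 = 61(61 − 1)/(2·61) = (61 − 1)/2.
Hence E[X] = Σ_{i=1}^{61} (61 − i)/61 = 30 ≈ 30.000.

E[X] = 30 = 30.000.


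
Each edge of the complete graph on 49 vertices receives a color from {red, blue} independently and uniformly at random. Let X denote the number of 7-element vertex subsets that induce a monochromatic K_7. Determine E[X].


Let X = Σ_S X_S over the C(49, 7) = 85900584 subsets S of size 7, where X_S = 1 if the K_7 on S is monochromatic.
For a fixed S, the K_7 on S has C(7, 2) = 21 edges. P[all 21 edges red] = (1/2)^21, and likewise for blue, so P[monochromatic] = 2·(1/2)^21 = 2^{1 − 21} = 1/1048576.
Summing: E[X] = C(49, 7) · 2^{1 − 21} = 85900584 · 1/1048576 = 10737573/131072.
Numerically: E[X] ≈ 81.9212.

E[X] = C(49,7)·2^(1−C(7,2)) = 10737573/131072 ≈ 81.9212.


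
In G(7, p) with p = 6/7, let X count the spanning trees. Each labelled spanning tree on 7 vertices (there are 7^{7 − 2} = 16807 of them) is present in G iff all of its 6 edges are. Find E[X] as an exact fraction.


K_7 has 7^{7 − 2} = 16807 labelled spanning trees.
For each such spanning tree H, let X_H = 1 if all 6 edges of H are present in G. Then P[X_H = 1] = p^{6} = (6/7)^{6} = 46656/117649.
By linearity: E[X] = Σ_H E[X_H] = 16807 · p^{6} = 16807 · 46656/117649 = 46656/7.
Numerically: E[X] ≈ 6665.14.

E[X] = 16807 · (6/7)^{6} = 46656/7 ≈ 6665.14.


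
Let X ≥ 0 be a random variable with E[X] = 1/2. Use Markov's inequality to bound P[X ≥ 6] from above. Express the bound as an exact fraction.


μ = E[X] = 1/2, a = 6.
Markov: P[X ≥ 6] ≤ μ/a = (1/2)/6 = 1/12.
Numerically: ≈ 0.0833.
(Since a = 6 > μ = 0.5000, the bound 1/12 is < 1 and informative.)

P[X ≥ 6] ≤ 1/12 ≈ 0.0833.


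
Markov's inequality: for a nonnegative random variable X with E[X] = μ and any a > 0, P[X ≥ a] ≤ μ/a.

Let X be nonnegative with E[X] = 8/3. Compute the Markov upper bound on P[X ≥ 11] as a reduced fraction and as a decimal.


μ = E[X] = 8/3, a = 11.
Markov: P[X ≥ 11] ≤ μ/a = (8/3)/11 = 8/33.
Numerically: ≈ 0.2424.
(Since a = 11 > μ = 2.6667, the bound 8/33 is < 1 and informative.)

P[X ≥ 11] ≤ 8/33 ≈ 0.2424.


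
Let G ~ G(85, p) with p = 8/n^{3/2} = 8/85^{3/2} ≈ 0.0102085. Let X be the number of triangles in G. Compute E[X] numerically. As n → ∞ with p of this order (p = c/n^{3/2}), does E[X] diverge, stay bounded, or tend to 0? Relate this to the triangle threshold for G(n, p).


Number of potential triangles: C(85, 3) = 98770.
Each occurs with probability p³ ≈ (0.0102085)³ ≈ 1.06386077e-06.
By linearity: E[X] = C(85, 3)·p³ ≈ 98770 · 1.06386077e-06 ≈ 0.105078.
Since α = 3/2 > 1, p = c/n^{3/2} = o(1/n) is below the triangle threshold p ~ 1/n. Asymptotically E[X] ~ (c³/6)·n^{3(1−α)} = (8³/6)·n^{-1.5} → 0, so by Markov's inequality G has no triangles w.h.p.

E[X] ≈ 0.105078; in regime p = Θ(1/n^{3/2}) E[X] tends to 0 (below the triangle threshold p ~ 1/n).


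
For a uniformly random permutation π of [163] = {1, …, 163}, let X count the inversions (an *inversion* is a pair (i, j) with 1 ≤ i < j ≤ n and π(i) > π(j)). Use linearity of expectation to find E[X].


Write X = Σ X_I over the C(163, 2) = 13203 pairs i < j, with X_I the indicator of one inversion.
There are 13203 indicators.
For each fixed pair i < j, the values π(i) and π(j) are two distinct elements of {1, …, 163} in uniformly random order; by symmetry P[π(i) > π(j)] = 1/2.
By linearity: E[X] = 13203 · (1/2) = C(163, 2) · (1/2) = 13203/2 = 13203/2 ≈ 6601.5000.

E[X] = 13203/2 = 6601.5000.


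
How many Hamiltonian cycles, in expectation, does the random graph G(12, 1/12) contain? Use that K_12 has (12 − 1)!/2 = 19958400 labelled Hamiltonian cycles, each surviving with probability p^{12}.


K_12 has (12 − 1)!/2 = 19958400 labelled Hamiltonian cycles.
For each such Hamiltonian cycle H, let X_H = 1 if all 12 edges of H are present in G. Then P[X_H = 1] = p^{12} = (1/12)^{12} = 1/8916100448256.
By linearity of expectation: E[X] = Σ_H E[X_H] = 19958400 · p^{12} = 19958400 · 1/8916100448256 = 1925/859963392.
Numerically: E[X] ≈ 2.238e-06.

E[X] = 19958400 · (1/12)^{12} = 1925/859963392 ≈ 2.238e-06.


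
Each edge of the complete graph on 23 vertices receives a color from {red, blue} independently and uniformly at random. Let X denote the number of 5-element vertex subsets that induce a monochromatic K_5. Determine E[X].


Let X = Σ_S X_S over the C(23, 5) = 33649 subsets S of size 5, where X_S = 1 if the K_5 on S is monochromatic.
For a fixed S, the K_5 on S has C(5, 2) = 10 edges. P[all 10 edges red] = (1/2)^10, and likewise for blue, so P[monochromatic] = 2·(1/2)^10 = 2^{1 − 10} = 1/512.
By linearity of expectation: E[X] = C(23, 5) · 2^{1 − 10} = 33649 · 1/512 = 33649/512.
Numerically: E[X] ≈ 65.720703.

E[X] = C(23,5)·2^(1−C(5,2)) = 33649/512 ≈ 65.720703.


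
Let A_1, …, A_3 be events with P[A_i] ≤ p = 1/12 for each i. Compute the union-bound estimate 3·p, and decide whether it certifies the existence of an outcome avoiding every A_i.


Union bound: P[∪_{i=1}^{3} A_i] ≤ Σ_i P[A_i] ≤ 3·p = 3·(1/12) = 1/4.
Numerically: 1/4 ≈ 0.250000.
Is 1/4 < 1? YES.
Since P[∪ A_i] ≤ 1/4 < 1, the complement has P[∩ A_i^c] ≥ 1 − 1/4 = 3/4 > 0, so some outcome avoids every A_i.

3·p = 1/4 ≈ 0.250000; existence CERTIFIED by the union bound.


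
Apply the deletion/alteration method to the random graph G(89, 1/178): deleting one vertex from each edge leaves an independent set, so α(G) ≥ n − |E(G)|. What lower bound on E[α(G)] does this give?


E[|E(G)|] = C(89, 2)·p = 3916 · (1/178) = 22.
E[α(G)] ≥ n − E[|E(G)|] = 89 − 22 = 67.
Numerically: ≈ 67.000000.
(This is only a lower bound; the true E[α(G)] may be larger.)

E[α(G)] ≥ 67 ≈ 67.000000.


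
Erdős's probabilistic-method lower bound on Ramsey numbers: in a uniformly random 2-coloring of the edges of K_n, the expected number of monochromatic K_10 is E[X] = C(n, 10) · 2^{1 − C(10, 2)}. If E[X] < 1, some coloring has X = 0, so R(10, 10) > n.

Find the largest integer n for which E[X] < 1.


We need C(n, 10) · 2^{1 − 45} < 1, i.e. C(n, 10) < 2^{45 − 1} = 17592186044416.
Check values of n near the boundary:
  n = 95: C(95, 10) = 10104934117421; 10104934117421 < 17592186044416? YES
  n = 96: C(96, 10) = 11279926456656; 11279926456656 < 17592186044416? YES
  n = 97: C(97, 10) = 12576469727536; 12576469727536 < 17592186044416? YES
  n = 98: C(98, 10) = 14005614014756; 14005614014756 < 17592186044416? YES
  n = 99: C(99, 10) = 15579278510796; 15579278510796 < 17592186044416? YES
  n = 100: C(100, 10) = 17310309456440; 17310309456440 < 17592186044416? YES
  n = 101: C(101, 10) = 19212541264840; 19212541264840 < 17592186044416? NO
  n = 102: C(102, 10) = 21300860967540; 21300860967540 < 17592186044416? NO
  n = 103: C(103, 10) = 23591276125340; 23591276125340 < 17592186044416? NO
The largest n with C(n, 10) < 17592186044416 is n = 100 (where E[X] = 2163788682055/2199023255552 ≈ 0.9840). Hence R(10, 10) > 100, i.e. R(10, 10) ≥ 101.

Largest n = 100; hence R(10, 10) > 100.


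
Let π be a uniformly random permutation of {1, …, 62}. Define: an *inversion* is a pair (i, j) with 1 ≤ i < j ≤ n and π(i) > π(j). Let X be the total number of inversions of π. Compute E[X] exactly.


Write X = Σ X_I over the C(62, 2) = 1891 pairs i < j, with X_I the indicator of one inversion.
There are 1891 indicators.
For each fixed pair i < j, the values π(i) and π(j) are two distinct elements of {1, …, 62} in uniformly random order; by symmetry P[π(i) > π(j)] = 1/2.
By linearity: E[X] = 1891 · (1/2) = C(62, 2) · (1/2) = 1891/2 = 1891/2 ≈ 945.50000.

E[X] = 1891/2 = 945.50000.


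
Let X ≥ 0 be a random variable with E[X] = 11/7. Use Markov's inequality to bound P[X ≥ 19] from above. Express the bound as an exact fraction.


μ = E[X] = 11/7, a = 19.
Markov: P[X ≥ 19] ≤ μ/a = (11/7)/19 = 11/133.
Numerically: ≈ 0.0827.
(Since a = 19 > μ = 1.5714, the bound 11/133 is < 1 and informative.)

P[X ≥ 19] ≤ 11/133 ≈ 0.0827.


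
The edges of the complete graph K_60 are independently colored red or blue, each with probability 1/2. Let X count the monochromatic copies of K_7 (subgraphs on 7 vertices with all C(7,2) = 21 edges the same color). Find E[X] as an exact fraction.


Let X = Σ_S X_S over the C(60, 7) = 386206920 subsets S of size 7, where X_S = 1 if the K_7 on S is monochromatic.
For a fixed S, the K_7 on S has C(7, 2) = 21 edges. P[all 21 edges red] = (1/2)^21, and likewise for blue, so P[monochromatic] = 2·(1/2)^21 = 2^{1 − 21} = 1/1048576.
By linearity: E[X] = C(60, 7) · 2^{1 − 21} = 386206920 · 1/1048576 = 48275865/131072.
Numerically: E[X] ≈ 368.315620.

E[X] = C(60,7)·2^(1−C(7,2)) = 48275865/131072 ≈ 368.315620.


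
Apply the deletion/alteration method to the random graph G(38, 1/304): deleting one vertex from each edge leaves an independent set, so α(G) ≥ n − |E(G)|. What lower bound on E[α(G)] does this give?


E[|E(G)|] = C(38, 2)·p = 703 · (1/304) = 37/16.
E[α(G)] ≥ n − E[|E(G)|] = 38 − 37/16 = 571/16.
Numerically: ≈ 35.688.
(This is only a lower bound; the true E[α(G)] may be larger.)

E[α(G)] ≥ 571/16 ≈ 35.688.


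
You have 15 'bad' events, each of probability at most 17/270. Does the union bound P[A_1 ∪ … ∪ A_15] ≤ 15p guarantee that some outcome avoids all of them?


Union bound: P[∪_{i=1}^{15} A_i] ≤ Σ_i P[A_i] ≤ 15·p = 15·(17/270) = 17/18.
Numerically: 17/18 ≈ 0.9444.
Is 17/18 < 1? YES.
Since P[∪ A_i] ≤ 17/18 < 1, the complement has P[∩ A_i^c] ≥ 1 − 17/18 = 1/18 > 0, so some outcome avoids every A_i.

15·p = 17/18 ≈ 0.9444; existence CERTIFIED by the union bound.


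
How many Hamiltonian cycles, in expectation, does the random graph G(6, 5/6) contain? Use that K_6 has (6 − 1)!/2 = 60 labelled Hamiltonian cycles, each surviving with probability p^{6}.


K_6 has (6 − 1)!/2 = 60 labelled Hamiltonian cycles.
For each such Hamiltonian cycle H, let X_H = 1 if all 6 edges of H are present in G. Then P[X_H = 1] = p^{6} = (5/6)^{6} = 15625/46656.
Summing the indicators: E[X] = Σ_H E[X_H] = 60 · p^{6} = 60 · 15625/46656 = 78125/3888.
Numerically: E[X] ≈ 20.1.

E[X] = 60 · (5/6)^{6} = 78125/3888 ≈ 20.1.


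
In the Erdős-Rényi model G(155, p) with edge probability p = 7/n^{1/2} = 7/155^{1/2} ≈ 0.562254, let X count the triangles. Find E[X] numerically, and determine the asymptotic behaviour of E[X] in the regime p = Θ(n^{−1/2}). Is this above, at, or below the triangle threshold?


Number of potential triangles: C(155, 3) = 608685.
Each occurs with probability p³ ≈ (0.562254)³ ≈ 1.77744664e-01.
By linearity: E[X] = C(155, 3)·p³ ≈ 608685 · 1.77744664e-01 ≈ 108190.511048.
Since α = 1/2 < 1, p = c/n^{1/2} ≫ 1/n is above the triangle threshold p ~ 1/n. Asymptotically E[X] ~ (c³/6)·n^{3(1−α)} = (7³/6)·n^{1.5} → ∞; triangles are abundant w.h.p.

E[X] ≈ 108190.511048; in regime p = Θ(1/n^{1/2}) E[X] diverges (above the triangle threshold p ~ 1/n).


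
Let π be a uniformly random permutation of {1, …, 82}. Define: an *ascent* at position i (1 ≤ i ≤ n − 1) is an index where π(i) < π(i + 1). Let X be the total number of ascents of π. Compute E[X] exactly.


Write X = Σ X_I over i = 1, …, 81, with X_I the indicator of one ascent.
There are 81 indicators.
For each fixed i, the pair (π(i), π(i+1)) is a uniformly random ordered pair of distinct values from {1, …, 82}; by symmetry P[π(i) < π(i+1)] = 1/2.
By linearity: E[X] = 81 · (1/2) = (82 − 1) · (1/2) = 81/2 ≈ 40.500000.

E[X] = 81/2 = 40.500000.


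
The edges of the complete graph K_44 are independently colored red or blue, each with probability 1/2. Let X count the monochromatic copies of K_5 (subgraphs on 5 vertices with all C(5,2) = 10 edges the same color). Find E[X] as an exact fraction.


Let X = Σ_S X_S over the C(44, 5) = 1086008 subsets S of size 5, where X_S = 1 if the K_5 on S is monochromatic.
For a fixed S, the K_5 on S has C(5, 2) = 10 edges. P[all 10 edges red] = (1/2)^10, and likewise for blue, so P[monochromatic] = 2·(1/2)^10 = 2^{1 − 10} = 1/512.
By linearity of expectation: E[X] = C(44, 5) · 2^{1 − 10} = 1086008 · 1/512 = 135751/64.
Numerically: E[X] ≈ 2121.10938.

E[X] = C(44,5)·2^(1−C(5,2)) = 135751/64 ≈ 2121.10938.


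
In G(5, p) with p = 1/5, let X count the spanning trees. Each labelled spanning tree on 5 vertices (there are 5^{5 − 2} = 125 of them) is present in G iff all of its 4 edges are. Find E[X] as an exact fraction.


K_5 has 5^{5 − 2} = 125 labelled spanning trees.
For each such spanning tree H, let X_H = 1 if all 4 edges of H are present in G. Then P[X_H = 1] = p^{4} = (1/5)^{4} = 1/625.
By linearity: E[X] = Σ_H E[X_H] = 125 · p^{4} = 125 · 1/625 = 1/5.
Numerically: E[X] ≈ 0.2.

E[X] = 125 · (1/5)^{4} = 1/5 ≈ 0.2.


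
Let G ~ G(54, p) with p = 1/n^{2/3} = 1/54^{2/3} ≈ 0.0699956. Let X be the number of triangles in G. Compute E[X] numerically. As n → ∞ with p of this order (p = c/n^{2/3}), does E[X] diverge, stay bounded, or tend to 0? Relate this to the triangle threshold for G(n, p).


Number of potential triangles: C(54, 3) = 24804.
Each occurs with probability p³ ≈ (0.0699956)³ ≈ 3.42935528e-04.
By linearity: E[X] = C(54, 3)·p³ ≈ 24804 · 3.42935528e-04 ≈ 8.506173.
Since α = 2/3 < 1, p = c/n^{2/3} ≫ 1/n is above the triangle threshold p ~ 1/n. Asymptotically E[X] ~ (c³/6)·n^{3(1−α)} = (1³/6)·n^{1} → ∞; triangles are abundant w.h.p.

E[X] ≈ 8.506173; in regime p = Θ(1/n^{2/3}) E[X] diverges (above the triangle threshold p ~ 1/n).


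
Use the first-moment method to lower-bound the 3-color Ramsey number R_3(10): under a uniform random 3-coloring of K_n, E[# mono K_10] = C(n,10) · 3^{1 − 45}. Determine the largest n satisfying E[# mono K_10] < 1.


We need C(n, 10) · 3^{1 − 45} < 1, i.e. C(n, 10) < 3^{45 − 1} = 984770902183611232881.
Check values of n near the boundary:
  n = 571: C(571, 10) = 937951290893172842001; 937951290893172842001 < 984770902183611232881? YES
  n = 572: C(572, 10) = 954640815642161682606; 954640815642161682606 < 984770902183611232881? YES
  n = 573: C(573, 10) = 971597135635805762226; 971597135635805762226 < 984770902183611232881? YES
  n = 574: C(574, 10) = 988824035203816502691; 988824035203816502691 < 984770902183611232881? NO
  n = 575: C(575, 10) = 1006325345561406175305; 1006325345561406175305 < 984770902183611232881? NO
The largest n with C(n, 10) < 984770902183611232881 is n = 573 (where E[X] = 35985079097622435638/36472996377170786403 ≈ 0.98662). Hence R_3(10) > 573, i.e. R_3(10) ≥ 574.

Largest n = 573; hence R_3(10) > 573.


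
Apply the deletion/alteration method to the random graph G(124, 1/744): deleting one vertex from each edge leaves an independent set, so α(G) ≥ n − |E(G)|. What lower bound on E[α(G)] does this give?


E[|E(G)|] = C(124, 2)·p = 7626 · (1/744) = 41/4.
E[α(G)] ≥ n − E[|E(G)|] = 124 − 41/4 = 455/4.
Numerically: ≈ 113.7500.
(This is only a lower bound; the true E[α(G)] may be larger.)

E[α(G)] ≥ 455/4 ≈ 113.7500.


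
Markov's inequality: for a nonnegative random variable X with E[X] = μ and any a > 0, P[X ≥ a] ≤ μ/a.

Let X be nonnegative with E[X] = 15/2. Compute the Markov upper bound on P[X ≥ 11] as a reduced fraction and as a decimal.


μ = E[X] = 15/2, a = 11.
Markov: P[X ≥ 11] ≤ μ/a = (15/2)/11 = 15/22.
Numerically: ≈ 0.681818.
(Since a = 11 > μ = 7.500000, the bound 15/22 is < 1 and informative.)

P[X ≥ 11] ≤ 15/22 ≈ 0.681818.


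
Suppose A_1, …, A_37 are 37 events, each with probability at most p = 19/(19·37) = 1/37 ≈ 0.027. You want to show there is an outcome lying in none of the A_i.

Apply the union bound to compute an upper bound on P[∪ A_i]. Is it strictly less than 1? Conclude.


Union bound: P[∪_{i=1}^{37} A_i] ≤ Σ_i P[A_i] ≤ 37·p = 37·(1/37) = 1.
Numerically: 1 ≈ 1.000.
Is 1 < 1? NO.
Since the bound 1 is ≥ 1, the union bound is uninformative here; it does NOT by itself certify existence.

37·p = 1 ≈ 1.000; existence NOT certified by the union bound.


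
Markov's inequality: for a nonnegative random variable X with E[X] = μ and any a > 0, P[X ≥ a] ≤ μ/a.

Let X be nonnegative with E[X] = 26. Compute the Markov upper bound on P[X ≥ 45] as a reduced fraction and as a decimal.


μ = E[X] = 26, a = 45.
Markov: P[X ≥ 45] ≤ μ/a = (26)/45 = 26/45.
Numerically: ≈ 0.578.
(Since a = 45 > μ = 26.000, the bound 26/45 is < 1 and informative.)

P[X ≥ 45] ≤ 26/45 ≈ 0.578.


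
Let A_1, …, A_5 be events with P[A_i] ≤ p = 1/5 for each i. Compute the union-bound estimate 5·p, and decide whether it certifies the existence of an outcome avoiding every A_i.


Union bound: P[∪_{i=1}^{5} A_i] ≤ Σ_i P[A_i] ≤ 5·p = 5·(1/5) = 1.
Numerically: 1 ≈ 1.00000.
Is 1 < 1? NO.
Since the bound 1 is ≥ 1, the union bound is uninformative here; it does NOT by itself certify existence.

5·p = 1 ≈ 1.00000; existence NOT certified by the union bound.


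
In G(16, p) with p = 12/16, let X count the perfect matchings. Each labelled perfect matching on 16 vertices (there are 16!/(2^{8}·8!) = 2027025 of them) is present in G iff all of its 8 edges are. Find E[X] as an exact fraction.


K_16 has 16!/(2^{8}·8!) = 2027025 labelled perfect matchings.
For each such perfect matching H, let X_H = 1 if all 8 edges of H are present in G. Then P[X_H = 1] = p^{8} = (3/4)^{8} = 6561/65536.
Summing the indicators: E[X] = Σ_H E[X_H] = 2027025 · p^{8} = 2027025 · 6561/65536 = 13299311025/65536.
Numerically: E[X] ≈ 202931.

E[X] = 2027025 · (3/4)^{8} = 13299311025/65536 ≈ 202931.


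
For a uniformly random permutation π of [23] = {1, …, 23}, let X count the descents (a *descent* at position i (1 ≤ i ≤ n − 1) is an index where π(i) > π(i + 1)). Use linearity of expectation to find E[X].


Write X = Σ X_I over i = 1, …, 22, with X_I the indicator of one descent.
There are 22 indicators.
For each fixed i, the pair (π(i), π(i+1)) is a uniformly random ordered pair of distinct values from {1, …, 23}; by symmetry P[π(i) > π(i+1)] = 1/2.
By linearity: E[X] = 22 · (1/2) = (23 − 1) · (1/2) = 11 ≈ 11.000000.

E[X] = 11 = 11.000000.


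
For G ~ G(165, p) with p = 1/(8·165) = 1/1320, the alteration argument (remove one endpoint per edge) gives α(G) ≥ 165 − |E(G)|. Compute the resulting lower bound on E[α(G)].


E[|E(G)|] = C(165, 2)·p = 13530 · (1/1320) = 41/4.
E[α(G)] ≥ n − E[|E(G)|] = 165 − 41/4 = 619/4.
Numerically: ≈ 154.7500.
(This is only a lower bound; the true E[α(G)] may be larger.)

E[α(G)] ≥ 619/4 ≈ 154.7500.


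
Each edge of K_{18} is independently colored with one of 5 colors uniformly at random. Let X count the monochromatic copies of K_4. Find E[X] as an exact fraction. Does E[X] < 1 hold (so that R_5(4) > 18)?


E[X] = C(18, 4) · 5^{1 − 6} = 3060 · 5^{−5} = 3060/3125.
As a reduced fraction: E[X] = 612/625 ≈ 0.9792000.
Is E[X] < 1? YES.
Since E[X] < 1, there exists a 5-coloring of K_{18} with no monochromatic K_4; hence R_5(4) > 18.

E[X] = 612/625 ≈ 0.9792000; E[X] < 1, so R_5(4) > 18.


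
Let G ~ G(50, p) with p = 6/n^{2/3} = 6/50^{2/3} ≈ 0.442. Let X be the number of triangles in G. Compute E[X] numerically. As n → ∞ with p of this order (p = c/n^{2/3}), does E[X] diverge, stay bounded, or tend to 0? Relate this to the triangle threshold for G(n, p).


Number of potential triangles: C(50, 3) = 19600.
Each occurs with probability p³ ≈ (0.442)³ ≈ 8.64000e-02.
By linearity: E[X] = C(50, 3)·p³ ≈ 19600 · 8.64000e-02 ≈ 1693.440.
Since α = 2/3 < 1, p = c/n^{2/3} ≫ 1/n is above the triangle threshold p ~ 1/n. Asymptotically E[X] ~ (c³/6)·n^{3(1−α)} = (6³/6)·n^{1} → ∞; triangles are abundant w.h.p.

E[X] ≈ 1693.440; in regime p = Θ(1/n^{2/3}) E[X] diverges (above the triangle threshold p ~ 1/n).


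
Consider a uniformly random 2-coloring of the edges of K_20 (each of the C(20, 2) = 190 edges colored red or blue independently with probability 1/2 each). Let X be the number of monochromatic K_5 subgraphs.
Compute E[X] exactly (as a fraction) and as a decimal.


Let X = Σ_S X_S over the C(20, 5) = 15504 subsets S of size 5, where X_S = 1 if the K_5 on S is monochromatic.
For a fixed S, the K_5 on S has C(5, 2) = 10 edges. P[all 10 edges red] = (1/2)^10, and likewise for blue, so P[monochromatic] = 2·(1/2)^10 = 2^{1 − 10} = 1/512.
By linearity of expectation: E[X] = C(20, 5) · 2^{1 − 10} = 15504 · 1/512 = 969/32.
Numerically: E[X] ≈ 30.28125.

E[X] = C(20,5)·2^(1−C(5,2)) = 969/32 ≈ 30.28125.


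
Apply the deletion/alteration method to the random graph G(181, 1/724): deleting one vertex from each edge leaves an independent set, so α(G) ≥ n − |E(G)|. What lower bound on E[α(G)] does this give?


E[|E(G)|] = C(181, 2)·p = 16290 · (1/724) = 45/2.
E[α(G)] ≥ n − E[|E(G)|] = 181 − 45/2 = 317/2.
Numerically: ≈ 158.5000.
(This is only a lower bound; the true E[α(G)] may be larger.)

E[α(G)] ≥ 317/2 ≈ 158.5000.


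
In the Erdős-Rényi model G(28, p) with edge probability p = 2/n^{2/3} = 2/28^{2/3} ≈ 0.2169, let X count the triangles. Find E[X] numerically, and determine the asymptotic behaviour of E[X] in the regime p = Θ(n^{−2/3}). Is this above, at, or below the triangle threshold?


Number of potential triangles: C(28, 3) = 3276.
Each occurs with probability p³ ≈ (0.2169)³ ≈ 1.0204082e-02.
By linearity: E[X] = C(28, 3)·p³ ≈ 3276 · 1.0204082e-02 ≈ 33.42857.
Since α = 2/3 < 1, p = c/n^{2/3} ≫ 1/n is above the triangle threshold p ~ 1/n. Asymptotically E[X] ~ (c³/6)·n^{3(1−α)} = (2³/6)·n^{1} → ∞; triangles are abundant w.h.p.

E[X] ≈ 33.42857; in regime p = Θ(1/n^{2/3}) E[X] diverges (above the triangle threshold p ~ 1/n).


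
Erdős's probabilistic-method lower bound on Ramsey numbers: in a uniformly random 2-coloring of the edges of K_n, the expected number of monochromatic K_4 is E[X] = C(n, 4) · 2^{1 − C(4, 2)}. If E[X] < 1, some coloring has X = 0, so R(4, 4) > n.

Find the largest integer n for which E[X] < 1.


We need C(n, 4) · 2^{1 − 6} < 1, i.e. C(n, 4) < 2^{6 − 1} = 32.
Check values of n near the boundary:
  n = 4: C(4, 4) = 1; 1 < 32? YES
  n = 5: C(5, 4) = 5; 5 < 32? YES
  n = 6: C(6, 4) = 15; 15 < 32? YES
  n = 7: C(7, 4) = 35; 35 < 32? NO
  n = 8: C(8, 4) = 70; 70 < 32? NO
  n = 9: C(9, 4) = 126; 126 < 32? NO
The largest n with C(n, 4) < 32 is n = 6 (where E[X] = 15/32 ≈ 0.468750). Hence R(4, 4) > 6, i.e. R(4, 4) ≥ 7.

Largest n = 6; hence R(4, 4) > 6.


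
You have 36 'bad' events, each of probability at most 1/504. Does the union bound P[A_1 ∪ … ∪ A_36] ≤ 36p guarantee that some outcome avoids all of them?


Union bound: P[∪_{i=1}^{36} A_i] ≤ Σ_i P[A_i] ≤ 36·p = 36·(1/504) = 1/14.
Numerically: 1/14 ≈ 0.0714286.
Is 1/14 < 1? YES.
Since P[∪ A_i] ≤ 1/14 < 1, the complement has P[∩ A_i^c] ≥ 1 − 1/14 = 13/14 > 0, so some outcome avoids every A_i.

36·p = 1/14 ≈ 0.0714286; existence CERTIFIED by the union bound.


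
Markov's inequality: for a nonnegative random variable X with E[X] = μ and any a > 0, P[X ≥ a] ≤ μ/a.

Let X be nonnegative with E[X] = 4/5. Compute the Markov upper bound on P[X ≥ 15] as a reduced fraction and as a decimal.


μ = E[X] = 4/5, a = 15.
Markov: P[X ≥ 15] ≤ μ/a = (4/5)/15 = 4/75.
Numerically: ≈ 0.0533.
(Since a = 15 > μ = 0.8000, the bound 4/75 is < 1 and informative.)

P[X ≥ 15] ≤ 4/75 ≈ 0.0533.
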